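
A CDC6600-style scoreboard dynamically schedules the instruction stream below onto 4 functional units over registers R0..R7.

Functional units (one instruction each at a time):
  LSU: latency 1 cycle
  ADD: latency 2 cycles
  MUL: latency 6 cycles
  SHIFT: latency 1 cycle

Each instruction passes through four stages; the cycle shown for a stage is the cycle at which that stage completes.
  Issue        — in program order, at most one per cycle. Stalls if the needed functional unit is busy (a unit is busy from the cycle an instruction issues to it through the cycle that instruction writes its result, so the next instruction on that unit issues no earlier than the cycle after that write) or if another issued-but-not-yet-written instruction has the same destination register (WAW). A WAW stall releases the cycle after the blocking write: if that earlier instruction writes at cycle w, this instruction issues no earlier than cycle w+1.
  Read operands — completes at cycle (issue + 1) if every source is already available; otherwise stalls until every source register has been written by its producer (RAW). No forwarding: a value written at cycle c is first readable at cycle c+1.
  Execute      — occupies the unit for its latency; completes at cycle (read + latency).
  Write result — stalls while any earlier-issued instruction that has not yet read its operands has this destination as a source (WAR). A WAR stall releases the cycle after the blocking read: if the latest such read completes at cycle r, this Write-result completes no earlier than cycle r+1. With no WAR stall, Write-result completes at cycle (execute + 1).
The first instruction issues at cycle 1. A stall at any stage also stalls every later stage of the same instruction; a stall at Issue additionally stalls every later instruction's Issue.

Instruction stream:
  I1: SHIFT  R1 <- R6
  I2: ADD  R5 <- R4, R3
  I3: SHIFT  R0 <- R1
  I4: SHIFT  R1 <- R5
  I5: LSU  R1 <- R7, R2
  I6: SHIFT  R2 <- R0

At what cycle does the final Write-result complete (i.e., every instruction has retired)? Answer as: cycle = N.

1) issue 1, read 2, done 3, write 4
2) issue 2, read 3, done 5, write 6
3) issue 5, read 6, done 7, write 8  <struct: SHIFT busy until I1 writes@4>
4) issue 9, read 10, done 11, write 12  <struct: SHIFT busy until I3 writes@8>
5) issue 13, read 14, done 15, write 16  <WAW R1: wait I4 write@12>
6) issue 14, read 15, done 16, write 17

cycle = 17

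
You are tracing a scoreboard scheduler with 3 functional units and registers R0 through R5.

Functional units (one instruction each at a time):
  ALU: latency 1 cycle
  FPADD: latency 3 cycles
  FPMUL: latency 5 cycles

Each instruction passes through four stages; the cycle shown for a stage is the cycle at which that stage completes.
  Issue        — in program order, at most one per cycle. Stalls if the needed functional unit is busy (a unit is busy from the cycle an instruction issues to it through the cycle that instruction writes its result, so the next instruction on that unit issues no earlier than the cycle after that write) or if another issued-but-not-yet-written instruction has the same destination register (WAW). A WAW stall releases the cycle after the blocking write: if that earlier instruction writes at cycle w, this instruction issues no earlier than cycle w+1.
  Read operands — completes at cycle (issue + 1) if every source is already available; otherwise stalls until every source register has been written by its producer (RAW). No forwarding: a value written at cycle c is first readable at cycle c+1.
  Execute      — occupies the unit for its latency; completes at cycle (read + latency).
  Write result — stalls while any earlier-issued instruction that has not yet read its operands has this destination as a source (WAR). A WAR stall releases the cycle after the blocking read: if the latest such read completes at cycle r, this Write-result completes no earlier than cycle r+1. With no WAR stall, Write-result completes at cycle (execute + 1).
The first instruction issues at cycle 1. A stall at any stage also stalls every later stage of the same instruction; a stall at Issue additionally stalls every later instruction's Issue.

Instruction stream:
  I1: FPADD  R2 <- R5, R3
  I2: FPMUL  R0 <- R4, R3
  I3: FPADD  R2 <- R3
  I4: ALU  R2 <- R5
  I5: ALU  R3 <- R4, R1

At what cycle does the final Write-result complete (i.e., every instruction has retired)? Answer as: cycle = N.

c1: I1→FPADD
c2: I1 RO · I2→FPMUL
c3: I2 RO
c5: I1 EX
c6: I1 WR R2
c7: I3→FPADD
c8: I2 EX · I3 RO
c9: I2 WR R0
c11: I3 EX
c12: I3 WR R2
c13: I4→ALU
c14: I4 RO
c15: I4 EX
c16: I4 WR R2
c17: I5→ALU
c18: I5 RO
c19: I5 EX
c20: I5 WR R3

cycle = 20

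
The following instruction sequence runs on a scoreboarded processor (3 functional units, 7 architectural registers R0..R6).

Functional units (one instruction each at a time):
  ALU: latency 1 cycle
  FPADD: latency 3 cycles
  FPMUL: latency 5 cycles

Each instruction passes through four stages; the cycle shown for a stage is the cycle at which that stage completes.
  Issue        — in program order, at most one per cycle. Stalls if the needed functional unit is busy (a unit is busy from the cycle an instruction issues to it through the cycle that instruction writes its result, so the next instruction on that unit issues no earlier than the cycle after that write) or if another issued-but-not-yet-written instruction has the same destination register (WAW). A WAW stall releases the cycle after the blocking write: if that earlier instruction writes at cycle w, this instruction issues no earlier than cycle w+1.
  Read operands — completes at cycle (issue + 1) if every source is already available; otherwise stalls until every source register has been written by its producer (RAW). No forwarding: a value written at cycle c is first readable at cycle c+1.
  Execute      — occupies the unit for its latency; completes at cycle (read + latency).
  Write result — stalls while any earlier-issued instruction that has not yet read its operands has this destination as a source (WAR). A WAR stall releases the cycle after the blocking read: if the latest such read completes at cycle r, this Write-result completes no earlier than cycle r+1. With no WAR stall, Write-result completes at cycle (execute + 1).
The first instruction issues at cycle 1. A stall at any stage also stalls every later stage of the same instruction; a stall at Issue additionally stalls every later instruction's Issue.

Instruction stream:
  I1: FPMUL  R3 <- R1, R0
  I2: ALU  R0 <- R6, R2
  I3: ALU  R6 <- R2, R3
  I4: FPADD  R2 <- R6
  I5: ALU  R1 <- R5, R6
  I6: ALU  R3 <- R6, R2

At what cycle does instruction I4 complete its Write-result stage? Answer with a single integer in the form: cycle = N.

  I1 | 1 | 2 | 7 | 8
  I2 | 2 | 3 | 4 | 5
  I3 | 6 | 9 | 10 | 11   struct: ALU busy until I2 writes@5 · RAW R3: wait I1 write@8
  I4 | 7 | 12 | 15 | 16   RAW R6: wait I3 write@11
  I5 | 12 | 13 | 14 | 15   struct: ALU busy until I3 writes@11
  I6 | 16 | 17 | 18 | 19   struct: ALU busy until I5 writes@15

cycle = 16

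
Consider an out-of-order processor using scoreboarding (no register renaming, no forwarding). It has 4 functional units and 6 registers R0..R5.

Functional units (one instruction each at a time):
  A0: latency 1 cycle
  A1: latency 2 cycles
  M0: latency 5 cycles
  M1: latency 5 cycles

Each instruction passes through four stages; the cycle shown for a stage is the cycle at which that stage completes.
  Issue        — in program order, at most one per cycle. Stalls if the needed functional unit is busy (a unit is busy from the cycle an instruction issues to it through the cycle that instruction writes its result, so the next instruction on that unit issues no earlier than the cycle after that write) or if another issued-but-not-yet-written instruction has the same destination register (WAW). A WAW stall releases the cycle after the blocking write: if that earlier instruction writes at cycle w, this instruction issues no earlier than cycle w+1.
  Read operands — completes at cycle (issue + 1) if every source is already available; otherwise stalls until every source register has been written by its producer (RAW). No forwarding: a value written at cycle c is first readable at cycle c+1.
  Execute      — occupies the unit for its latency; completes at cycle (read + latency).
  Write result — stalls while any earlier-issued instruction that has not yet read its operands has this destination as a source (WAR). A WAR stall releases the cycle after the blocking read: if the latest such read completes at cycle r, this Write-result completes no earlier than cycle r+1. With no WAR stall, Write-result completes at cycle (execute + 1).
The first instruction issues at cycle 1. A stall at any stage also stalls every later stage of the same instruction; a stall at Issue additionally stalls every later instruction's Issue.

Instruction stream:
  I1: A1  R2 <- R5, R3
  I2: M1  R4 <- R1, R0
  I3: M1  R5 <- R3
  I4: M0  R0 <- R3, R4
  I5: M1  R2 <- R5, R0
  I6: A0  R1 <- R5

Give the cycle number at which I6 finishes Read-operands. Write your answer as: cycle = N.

cycle = 20

1) issue 1, read 2, done 4, write 5
2) issue 2, read 3, done 8, write 9
3) issue 10, read 11, done 16, write 17  <struct: M1 busy until I2 writes@9>
4) issue 11, read 12, done 17, write 18
5) issue 18, read 19, done 24, write 25  <struct: M1 busy until I3 writes@17>
6) issue 19, read 20, done 21, write 22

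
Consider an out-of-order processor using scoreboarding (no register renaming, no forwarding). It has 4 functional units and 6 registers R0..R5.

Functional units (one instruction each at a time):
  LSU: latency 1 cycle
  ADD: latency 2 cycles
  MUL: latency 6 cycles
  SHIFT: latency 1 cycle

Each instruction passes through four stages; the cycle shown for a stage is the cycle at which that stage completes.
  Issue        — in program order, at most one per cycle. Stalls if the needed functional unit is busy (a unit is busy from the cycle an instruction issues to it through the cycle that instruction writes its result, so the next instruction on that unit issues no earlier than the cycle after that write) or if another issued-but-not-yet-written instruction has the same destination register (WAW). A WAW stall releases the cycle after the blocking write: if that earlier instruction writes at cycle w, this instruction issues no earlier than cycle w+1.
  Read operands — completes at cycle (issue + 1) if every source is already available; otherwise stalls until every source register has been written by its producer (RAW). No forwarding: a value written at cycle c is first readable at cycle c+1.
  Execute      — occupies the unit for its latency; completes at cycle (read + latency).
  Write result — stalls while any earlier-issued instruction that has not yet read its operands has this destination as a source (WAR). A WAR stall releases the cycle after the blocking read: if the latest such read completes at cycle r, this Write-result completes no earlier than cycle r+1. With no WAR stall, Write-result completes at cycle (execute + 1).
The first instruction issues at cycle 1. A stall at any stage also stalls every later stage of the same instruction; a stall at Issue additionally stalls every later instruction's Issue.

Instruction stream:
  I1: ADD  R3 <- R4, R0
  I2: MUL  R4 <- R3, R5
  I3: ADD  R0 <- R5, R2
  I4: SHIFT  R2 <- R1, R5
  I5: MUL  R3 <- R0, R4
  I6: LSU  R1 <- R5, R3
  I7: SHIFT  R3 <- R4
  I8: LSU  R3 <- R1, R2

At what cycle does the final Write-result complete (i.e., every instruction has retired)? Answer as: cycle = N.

c1: I1 issues→ADD
c2: I1 reads; I2 issues→MUL
c4: I1 exec-done
c5: I1 writes R3
c6: I2 reads; I3 issues→ADD
c7: I3 reads; I4 issues→SHIFT
c8: I4 reads
c9: I3 exec-done; I4 exec-done
c10: I3 writes R0; I4 writes R2
c12: I2 exec-done
c13: I2 writes R4
c14: I5 issues→MUL
c15: I5 reads; I6 issues→LSU
c21: I5 exec-done
c22: I5 writes R3
c23: I6 reads; I7 issues→SHIFT
c24: I6 exec-done; I7 reads
c25: I6 writes R1; I7 exec-done
c26: I7 writes R3
c27: I8 issues→LSU
c28: I8 reads
c29: I8 exec-done
c30: I8 writes R3

cycle = 30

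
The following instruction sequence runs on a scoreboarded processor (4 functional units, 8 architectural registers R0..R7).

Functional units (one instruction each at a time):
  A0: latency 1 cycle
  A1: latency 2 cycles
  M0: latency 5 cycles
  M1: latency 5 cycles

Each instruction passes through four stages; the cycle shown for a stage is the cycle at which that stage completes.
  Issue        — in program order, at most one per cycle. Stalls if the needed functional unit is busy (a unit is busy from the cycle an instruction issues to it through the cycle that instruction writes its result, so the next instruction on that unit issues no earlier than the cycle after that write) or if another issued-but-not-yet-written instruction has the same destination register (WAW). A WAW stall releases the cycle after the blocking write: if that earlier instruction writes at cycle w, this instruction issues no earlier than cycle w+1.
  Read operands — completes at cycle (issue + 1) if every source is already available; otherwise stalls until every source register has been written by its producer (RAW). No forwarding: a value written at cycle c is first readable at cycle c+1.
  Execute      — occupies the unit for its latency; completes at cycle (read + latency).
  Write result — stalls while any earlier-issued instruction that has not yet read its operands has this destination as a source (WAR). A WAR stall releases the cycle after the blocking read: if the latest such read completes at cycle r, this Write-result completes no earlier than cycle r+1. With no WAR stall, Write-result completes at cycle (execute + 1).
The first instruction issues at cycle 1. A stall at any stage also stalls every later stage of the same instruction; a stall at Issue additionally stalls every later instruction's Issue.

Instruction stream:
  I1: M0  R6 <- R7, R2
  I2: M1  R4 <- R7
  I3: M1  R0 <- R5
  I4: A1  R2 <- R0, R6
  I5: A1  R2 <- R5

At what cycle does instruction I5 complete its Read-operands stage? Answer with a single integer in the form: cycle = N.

cycle = 23

I1 -> (1, 2, 7, 8)
I2 -> (2, 3, 8, 9)
I3 -> (10, 11, 16, 17)  // struct: M1 busy until I2 writes@9
I4 -> (11, 18, 20, 21)  // RAW R0: wait I3 write@17
I5 -> (22, 23, 25, 26)  // struct: A1 busy until I4 writes@21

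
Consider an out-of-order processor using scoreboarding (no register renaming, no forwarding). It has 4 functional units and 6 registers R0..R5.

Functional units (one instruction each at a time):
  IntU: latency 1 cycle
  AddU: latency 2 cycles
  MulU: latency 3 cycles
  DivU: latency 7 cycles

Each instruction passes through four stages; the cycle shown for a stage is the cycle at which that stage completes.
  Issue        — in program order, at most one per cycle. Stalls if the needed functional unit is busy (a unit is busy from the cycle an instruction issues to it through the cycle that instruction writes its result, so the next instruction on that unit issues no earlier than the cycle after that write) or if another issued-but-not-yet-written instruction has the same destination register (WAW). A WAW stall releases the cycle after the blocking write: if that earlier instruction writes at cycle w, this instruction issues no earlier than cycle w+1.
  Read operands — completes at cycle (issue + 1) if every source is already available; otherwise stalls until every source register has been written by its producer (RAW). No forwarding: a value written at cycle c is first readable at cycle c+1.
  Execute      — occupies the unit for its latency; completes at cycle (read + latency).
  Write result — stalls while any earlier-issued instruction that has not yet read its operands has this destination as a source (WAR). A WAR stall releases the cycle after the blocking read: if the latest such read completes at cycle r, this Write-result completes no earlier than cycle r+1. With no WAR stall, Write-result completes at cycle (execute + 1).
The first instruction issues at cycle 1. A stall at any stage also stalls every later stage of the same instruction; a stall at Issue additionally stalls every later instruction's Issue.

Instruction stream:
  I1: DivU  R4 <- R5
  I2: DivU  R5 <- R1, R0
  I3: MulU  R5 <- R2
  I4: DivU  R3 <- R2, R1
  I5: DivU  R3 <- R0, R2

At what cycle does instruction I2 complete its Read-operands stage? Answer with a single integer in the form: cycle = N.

cycle 1: issue I1 (DivU)
cycle 2: I1 read-ops
cycle 9: I1 finished on DivU
cycle 10: I1→R4
cycle 11: issue I2 (DivU)
cycle 12: I2 read-ops
cycle 19: I2 finished on DivU
cycle 20: I2→R5
cycle 21: issue I3 (MulU)
cycle 22: I3 read-ops | issue I4 (DivU)
cycle 23: I4 read-ops
cycle 25: I3 finished on MulU
cycle 26: I3→R5
cycle 30: I4 finished on DivU
cycle 31: I4→R3
cycle 32: issue I5 (DivU)
cycle 33: I5 read-ops
cycle 40: I5 finished on DivU
cycle 41: I5→R3

cycle = 12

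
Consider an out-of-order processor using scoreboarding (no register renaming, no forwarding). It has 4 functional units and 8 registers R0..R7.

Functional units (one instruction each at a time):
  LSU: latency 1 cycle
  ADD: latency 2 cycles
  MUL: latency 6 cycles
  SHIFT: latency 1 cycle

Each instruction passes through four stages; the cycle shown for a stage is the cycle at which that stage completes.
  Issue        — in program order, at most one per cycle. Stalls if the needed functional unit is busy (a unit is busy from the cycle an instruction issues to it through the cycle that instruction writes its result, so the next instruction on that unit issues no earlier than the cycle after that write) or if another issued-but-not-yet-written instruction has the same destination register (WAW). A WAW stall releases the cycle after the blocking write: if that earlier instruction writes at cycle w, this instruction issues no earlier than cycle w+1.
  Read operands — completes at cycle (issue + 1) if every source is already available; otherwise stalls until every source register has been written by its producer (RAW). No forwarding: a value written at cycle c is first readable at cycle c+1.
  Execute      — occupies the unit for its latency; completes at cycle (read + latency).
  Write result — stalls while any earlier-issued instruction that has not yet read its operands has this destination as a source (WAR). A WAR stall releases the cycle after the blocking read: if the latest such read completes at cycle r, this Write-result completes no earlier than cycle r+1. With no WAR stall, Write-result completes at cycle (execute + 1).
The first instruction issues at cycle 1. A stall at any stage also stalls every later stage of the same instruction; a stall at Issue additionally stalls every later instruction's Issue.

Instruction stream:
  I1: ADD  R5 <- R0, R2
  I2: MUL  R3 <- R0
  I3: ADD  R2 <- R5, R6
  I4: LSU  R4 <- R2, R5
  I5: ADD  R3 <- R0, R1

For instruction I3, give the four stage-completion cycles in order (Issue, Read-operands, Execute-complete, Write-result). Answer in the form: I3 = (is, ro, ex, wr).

I1: IS=1 RO=2 EX=4 WR=5
I2: IS=2 RO=3 EX=9 WR=10
I3: IS=6 RO=7 EX=9 WR=10  [struct: ADD busy until I1 writes@5]
I4: IS=7 RO=11 EX=12 WR=13  [RAW R2: wait I3 write@10]
I5: IS=11 RO=12 EX=14 WR=15  [struct: ADD busy until I3 writes@10]

I3 = (6, 7, 9, 10)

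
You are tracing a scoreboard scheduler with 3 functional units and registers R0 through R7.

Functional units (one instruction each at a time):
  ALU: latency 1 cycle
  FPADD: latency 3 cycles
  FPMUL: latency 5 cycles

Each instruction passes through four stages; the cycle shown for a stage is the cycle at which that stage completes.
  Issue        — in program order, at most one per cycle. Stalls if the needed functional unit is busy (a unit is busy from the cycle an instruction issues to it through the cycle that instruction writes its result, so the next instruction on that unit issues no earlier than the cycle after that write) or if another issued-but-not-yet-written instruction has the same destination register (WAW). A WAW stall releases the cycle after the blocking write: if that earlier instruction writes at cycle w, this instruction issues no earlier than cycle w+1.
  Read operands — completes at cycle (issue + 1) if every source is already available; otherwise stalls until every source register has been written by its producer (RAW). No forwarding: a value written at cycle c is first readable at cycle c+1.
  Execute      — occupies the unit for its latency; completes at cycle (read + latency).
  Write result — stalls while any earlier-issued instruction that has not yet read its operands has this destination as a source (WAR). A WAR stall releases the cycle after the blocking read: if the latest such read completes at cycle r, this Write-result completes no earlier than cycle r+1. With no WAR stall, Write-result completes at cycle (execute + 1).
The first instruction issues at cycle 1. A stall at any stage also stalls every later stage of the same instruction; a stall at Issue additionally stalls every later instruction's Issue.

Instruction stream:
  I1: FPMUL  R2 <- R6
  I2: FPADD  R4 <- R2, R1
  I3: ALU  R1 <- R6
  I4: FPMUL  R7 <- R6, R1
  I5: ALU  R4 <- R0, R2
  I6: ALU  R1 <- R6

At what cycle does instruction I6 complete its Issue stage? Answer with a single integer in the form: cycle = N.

I1 -> (1, 2, 7, 8)
I2 -> (2, 9, 12, 13)  // RAW R2: wait I1 write@8
I3 -> (3, 4, 5, 10)  // WAR R1: wait I2 read@9
I4 -> (9, 11, 16, 17)  // struct: FPMUL busy until I1 writes@8, RAW R1: wait I3 write@10
I5 -> (14, 15, 16, 17)  // WAW R4: wait I2 write@13
I6 -> (18, 19, 20, 21)  // struct: ALU busy until I5 writes@17

cycle = 18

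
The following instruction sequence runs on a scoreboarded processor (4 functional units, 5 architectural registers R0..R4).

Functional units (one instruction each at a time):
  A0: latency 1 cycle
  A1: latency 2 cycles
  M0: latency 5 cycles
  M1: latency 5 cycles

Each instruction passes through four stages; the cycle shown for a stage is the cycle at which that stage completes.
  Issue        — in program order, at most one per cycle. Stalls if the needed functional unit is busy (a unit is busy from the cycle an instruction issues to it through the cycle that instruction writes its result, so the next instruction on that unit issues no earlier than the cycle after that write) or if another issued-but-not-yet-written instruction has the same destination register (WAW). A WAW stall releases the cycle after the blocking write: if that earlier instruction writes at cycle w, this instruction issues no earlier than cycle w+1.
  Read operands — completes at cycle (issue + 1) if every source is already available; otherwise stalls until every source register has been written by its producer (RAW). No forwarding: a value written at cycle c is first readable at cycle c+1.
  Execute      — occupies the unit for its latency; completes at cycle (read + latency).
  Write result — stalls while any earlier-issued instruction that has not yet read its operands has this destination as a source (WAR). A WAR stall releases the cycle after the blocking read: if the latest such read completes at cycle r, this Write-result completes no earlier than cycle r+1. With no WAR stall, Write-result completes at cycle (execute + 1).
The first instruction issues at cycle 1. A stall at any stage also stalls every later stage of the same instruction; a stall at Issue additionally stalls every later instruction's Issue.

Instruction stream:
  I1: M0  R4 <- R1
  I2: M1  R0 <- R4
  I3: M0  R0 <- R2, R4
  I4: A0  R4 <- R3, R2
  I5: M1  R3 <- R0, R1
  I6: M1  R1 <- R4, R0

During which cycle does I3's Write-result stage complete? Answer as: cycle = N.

I1  is:1  ro:2  ex:7  wr:8
I2  is:2  ro:9  ex:14  wr:15  — RAW R4: wait I1 write@8
I3  is:16  ro:17  ex:22  wr:23  — WAW R0: wait I2 write@15
I4  is:17  ro:18  ex:19  wr:20
I5  is:18  ro:24  ex:29  wr:30  — RAW R0: wait I3 write@23
I6  is:31  ro:32  ex:37  wr:38  — struct: M1 busy until I5 writes@30

cycle = 23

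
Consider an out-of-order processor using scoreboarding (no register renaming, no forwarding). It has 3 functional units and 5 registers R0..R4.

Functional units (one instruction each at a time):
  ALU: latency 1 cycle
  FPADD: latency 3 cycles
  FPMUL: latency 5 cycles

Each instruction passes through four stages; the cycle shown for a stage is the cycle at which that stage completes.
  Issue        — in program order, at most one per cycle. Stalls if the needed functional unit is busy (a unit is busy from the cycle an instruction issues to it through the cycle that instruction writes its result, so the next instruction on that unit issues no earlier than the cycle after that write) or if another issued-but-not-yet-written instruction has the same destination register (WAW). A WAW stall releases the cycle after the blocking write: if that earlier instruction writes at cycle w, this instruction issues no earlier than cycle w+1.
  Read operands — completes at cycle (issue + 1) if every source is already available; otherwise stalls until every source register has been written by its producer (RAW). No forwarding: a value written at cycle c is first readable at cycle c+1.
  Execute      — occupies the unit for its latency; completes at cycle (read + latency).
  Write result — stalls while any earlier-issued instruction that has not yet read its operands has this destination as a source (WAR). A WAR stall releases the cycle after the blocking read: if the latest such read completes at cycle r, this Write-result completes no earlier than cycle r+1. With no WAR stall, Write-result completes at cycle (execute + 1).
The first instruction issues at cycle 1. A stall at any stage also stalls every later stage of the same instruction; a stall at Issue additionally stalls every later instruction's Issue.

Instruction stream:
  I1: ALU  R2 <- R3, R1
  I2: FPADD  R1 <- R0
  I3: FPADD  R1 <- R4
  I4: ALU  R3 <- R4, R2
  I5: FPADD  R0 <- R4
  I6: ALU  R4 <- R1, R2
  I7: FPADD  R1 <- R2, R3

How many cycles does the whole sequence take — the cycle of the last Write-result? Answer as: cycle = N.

I1: IS=1 RO=2 EX=3 WR=4
I2: IS=2 RO=3 EX=6 WR=7
I3: IS=8 RO=9 EX=12 WR=13  [struct: FPADD busy until I2 writes@7]
I4: IS=9 RO=10 EX=11 WR=12
I5: IS=14 RO=15 EX=18 WR=19  [struct: FPADD busy until I3 writes@13]
I6: IS=15 RO=16 EX=17 WR=18
I7: IS=20 RO=21 EX=24 WR=25  [struct: FPADD busy until I5 writes@19]

cycle = 25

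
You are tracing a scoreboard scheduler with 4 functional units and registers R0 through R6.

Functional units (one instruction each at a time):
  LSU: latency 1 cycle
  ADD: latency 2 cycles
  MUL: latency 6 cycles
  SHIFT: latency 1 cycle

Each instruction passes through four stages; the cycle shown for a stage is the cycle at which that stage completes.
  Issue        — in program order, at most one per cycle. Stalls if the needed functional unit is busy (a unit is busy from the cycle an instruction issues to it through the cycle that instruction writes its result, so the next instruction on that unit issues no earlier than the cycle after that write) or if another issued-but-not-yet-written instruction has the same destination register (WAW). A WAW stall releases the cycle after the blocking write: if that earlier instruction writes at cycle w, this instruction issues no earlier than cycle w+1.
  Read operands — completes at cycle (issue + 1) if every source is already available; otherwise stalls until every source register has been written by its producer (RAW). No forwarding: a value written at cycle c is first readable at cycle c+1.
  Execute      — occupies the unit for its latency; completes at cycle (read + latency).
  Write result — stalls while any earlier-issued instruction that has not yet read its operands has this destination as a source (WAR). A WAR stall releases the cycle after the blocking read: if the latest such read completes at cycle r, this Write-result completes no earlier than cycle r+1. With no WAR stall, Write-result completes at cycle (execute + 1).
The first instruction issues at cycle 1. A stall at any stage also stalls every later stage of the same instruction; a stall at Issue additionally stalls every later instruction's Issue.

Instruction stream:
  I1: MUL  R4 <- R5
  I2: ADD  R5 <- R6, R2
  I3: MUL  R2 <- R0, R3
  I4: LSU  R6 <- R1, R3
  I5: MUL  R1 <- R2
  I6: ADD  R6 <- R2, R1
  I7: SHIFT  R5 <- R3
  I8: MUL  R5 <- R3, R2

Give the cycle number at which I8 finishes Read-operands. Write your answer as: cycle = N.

cycle = 29

I1  is:1  ro:2  ex:8  wr:9
I2  is:2  ro:3  ex:5  wr:6
I3  is:10  ro:11  ex:17  wr:18  — struct: MUL busy until I1 writes@9
I4  is:11  ro:12  ex:13  wr:14
I5  is:19  ro:20  ex:26  wr:27  — struct: MUL busy until I3 writes@18
I6  is:20  ro:28  ex:30  wr:31  — RAW R1: wait I5 write@27
I7  is:21  ro:22  ex:23  wr:24
I8  is:28  ro:29  ex:35  wr:36  — struct: MUL busy until I5 writes@27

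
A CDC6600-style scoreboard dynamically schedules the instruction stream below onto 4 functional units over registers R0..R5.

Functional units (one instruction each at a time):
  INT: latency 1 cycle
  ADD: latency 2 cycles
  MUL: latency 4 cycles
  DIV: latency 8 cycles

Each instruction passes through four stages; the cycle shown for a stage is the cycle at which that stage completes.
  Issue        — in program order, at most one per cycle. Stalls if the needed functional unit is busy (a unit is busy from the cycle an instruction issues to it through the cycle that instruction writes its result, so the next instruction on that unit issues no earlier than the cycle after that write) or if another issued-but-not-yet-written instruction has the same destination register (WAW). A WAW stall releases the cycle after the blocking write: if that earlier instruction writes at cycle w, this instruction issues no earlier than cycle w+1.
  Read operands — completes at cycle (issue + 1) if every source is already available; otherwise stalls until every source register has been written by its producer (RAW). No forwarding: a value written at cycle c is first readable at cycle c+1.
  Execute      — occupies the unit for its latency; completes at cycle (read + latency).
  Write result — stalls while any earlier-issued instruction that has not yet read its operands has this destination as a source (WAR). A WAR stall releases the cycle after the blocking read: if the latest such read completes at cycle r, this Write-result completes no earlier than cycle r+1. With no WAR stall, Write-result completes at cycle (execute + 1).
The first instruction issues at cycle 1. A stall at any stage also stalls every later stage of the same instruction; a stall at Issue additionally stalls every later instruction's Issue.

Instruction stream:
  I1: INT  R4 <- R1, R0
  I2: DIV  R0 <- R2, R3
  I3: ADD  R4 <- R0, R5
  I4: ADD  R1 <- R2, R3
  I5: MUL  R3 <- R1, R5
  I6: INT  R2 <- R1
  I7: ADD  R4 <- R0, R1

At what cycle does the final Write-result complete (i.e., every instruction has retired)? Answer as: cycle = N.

cycle = 27

I1  is:1  ro:2  ex:3  wr:4
I2  is:2  ro:3  ex:11  wr:12
I3  is:5  ro:13  ex:15  wr:16  — WAW R4: wait I1 write@4, RAW R0: wait I2 write@12
I4  is:17  ro:18  ex:20  wr:21  — struct: ADD busy until I3 writes@16
I5  is:18  ro:22  ex:26  wr:27  — RAW R1: wait I4 write@21
I6  is:19  ro:22  ex:23  wr:24  — RAW R1: wait I4 write@21
I7  is:22  ro:23  ex:25  wr:26  — struct: ADD busy until I4 writes@21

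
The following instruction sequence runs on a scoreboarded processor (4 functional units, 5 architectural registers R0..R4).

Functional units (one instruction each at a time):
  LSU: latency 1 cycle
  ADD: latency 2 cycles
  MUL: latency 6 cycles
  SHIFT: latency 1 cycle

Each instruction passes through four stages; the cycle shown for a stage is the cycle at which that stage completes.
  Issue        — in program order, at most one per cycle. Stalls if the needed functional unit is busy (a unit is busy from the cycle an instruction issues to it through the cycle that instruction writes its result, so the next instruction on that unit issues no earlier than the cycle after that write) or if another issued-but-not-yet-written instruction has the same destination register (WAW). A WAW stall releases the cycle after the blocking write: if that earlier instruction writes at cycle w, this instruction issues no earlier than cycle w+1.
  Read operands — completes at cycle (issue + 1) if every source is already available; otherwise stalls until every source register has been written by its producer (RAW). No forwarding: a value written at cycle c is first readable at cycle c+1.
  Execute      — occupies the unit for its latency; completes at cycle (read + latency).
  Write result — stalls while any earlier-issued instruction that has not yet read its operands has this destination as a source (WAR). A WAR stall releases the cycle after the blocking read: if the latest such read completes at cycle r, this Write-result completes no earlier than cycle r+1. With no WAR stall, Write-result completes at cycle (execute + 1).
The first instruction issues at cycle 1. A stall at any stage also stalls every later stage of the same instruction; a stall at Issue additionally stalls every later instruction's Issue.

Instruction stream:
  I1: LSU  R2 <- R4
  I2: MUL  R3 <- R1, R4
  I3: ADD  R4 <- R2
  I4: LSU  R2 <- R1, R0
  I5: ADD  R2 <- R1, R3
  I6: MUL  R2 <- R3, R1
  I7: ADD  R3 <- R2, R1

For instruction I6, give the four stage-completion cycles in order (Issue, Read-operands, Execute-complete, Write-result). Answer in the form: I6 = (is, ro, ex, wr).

I1 -> (1, 2, 3, 4)
I2 -> (2, 3, 9, 10)
I3 -> (3, 5, 7, 8)  // RAW R2: wait I1 write@4
I4 -> (5, 6, 7, 8)  // struct: LSU busy until I1 writes@4
I5 -> (9, 11, 13, 14)  // WAW R2: wait I4 write@8, RAW R3: wait I2 write@10
I6 -> (15, 16, 22, 23)  // WAW R2: wait I5 write@14
I7 -> (16, 24, 26, 27)  // RAW R2: wait I6 write@23

I6 = (15, 16, 22, 23)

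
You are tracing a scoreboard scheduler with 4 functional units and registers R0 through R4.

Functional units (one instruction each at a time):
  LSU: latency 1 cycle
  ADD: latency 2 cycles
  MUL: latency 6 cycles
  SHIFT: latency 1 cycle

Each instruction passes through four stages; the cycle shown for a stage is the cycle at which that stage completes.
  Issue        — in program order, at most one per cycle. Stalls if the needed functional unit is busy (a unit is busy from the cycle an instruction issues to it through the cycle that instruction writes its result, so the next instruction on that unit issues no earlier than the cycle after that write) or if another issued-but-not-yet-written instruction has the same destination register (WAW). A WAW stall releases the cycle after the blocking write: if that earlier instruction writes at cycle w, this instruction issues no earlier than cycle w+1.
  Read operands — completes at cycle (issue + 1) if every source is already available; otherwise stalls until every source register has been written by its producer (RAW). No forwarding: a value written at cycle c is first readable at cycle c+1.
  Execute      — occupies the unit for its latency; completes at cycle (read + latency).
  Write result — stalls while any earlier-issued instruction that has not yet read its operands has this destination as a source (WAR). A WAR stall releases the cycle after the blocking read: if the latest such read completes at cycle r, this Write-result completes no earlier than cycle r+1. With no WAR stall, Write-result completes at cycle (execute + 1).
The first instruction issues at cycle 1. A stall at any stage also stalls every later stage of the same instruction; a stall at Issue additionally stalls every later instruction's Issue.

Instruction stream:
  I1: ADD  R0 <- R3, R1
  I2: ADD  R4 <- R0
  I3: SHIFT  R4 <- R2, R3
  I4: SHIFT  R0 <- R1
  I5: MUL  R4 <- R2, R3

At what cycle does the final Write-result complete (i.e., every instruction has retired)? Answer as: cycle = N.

  I1 | 1 | 2 | 4 | 5
  I2 | 6 | 7 | 9 | 10   struct: ADD busy until I1 writes@5
  I3 | 11 | 12 | 13 | 14   WAW R4: wait I2 write@10
  I4 | 15 | 16 | 17 | 18   struct: SHIFT busy until I3 writes@14
  I5 | 16 | 17 | 23 | 24

cycle = 24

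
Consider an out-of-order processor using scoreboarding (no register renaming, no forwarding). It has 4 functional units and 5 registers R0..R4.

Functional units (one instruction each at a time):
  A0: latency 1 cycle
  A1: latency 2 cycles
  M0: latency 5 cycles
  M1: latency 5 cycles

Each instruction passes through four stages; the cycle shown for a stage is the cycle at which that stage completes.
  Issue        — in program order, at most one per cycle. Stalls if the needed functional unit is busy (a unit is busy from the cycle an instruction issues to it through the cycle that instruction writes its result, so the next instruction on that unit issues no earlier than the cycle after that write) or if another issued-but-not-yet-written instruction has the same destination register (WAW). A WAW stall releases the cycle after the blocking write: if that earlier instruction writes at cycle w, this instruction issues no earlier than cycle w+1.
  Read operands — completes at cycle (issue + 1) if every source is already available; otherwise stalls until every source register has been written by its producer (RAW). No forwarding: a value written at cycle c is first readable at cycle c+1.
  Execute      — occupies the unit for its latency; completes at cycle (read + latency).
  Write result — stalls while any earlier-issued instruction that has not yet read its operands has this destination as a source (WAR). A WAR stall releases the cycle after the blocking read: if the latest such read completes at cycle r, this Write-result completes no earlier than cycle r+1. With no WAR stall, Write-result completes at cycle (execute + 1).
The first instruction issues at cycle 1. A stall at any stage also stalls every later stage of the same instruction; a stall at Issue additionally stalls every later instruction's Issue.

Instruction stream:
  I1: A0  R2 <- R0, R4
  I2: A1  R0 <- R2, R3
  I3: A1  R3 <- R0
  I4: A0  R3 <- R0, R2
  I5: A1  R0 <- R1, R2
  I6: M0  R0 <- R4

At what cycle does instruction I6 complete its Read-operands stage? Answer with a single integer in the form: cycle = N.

cycle 1: I1 dispatched to A0
cycle 2: I1 operands ready; I2 dispatched to A1
cycle 3: I1 complete
cycle 4: R2←I1
cycle 5: I2 operands ready
cycle 7: I2 complete
cycle 8: R0←I2
cycle 9: I3 dispatched to A1
cycle 10: I3 operands ready
cycle 12: I3 complete
cycle 13: R3←I3
cycle 14: I4 dispatched to A0
cycle 15: I4 operands ready; I5 dispatched to A1
cycle 16: I4 complete; I5 operands ready
cycle 17: R3←I4
cycle 18: I5 complete
cycle 19: R0←I5
cycle 20: I6 dispatched to M0
cycle 21: I6 operands ready
cycle 26: I6 complete
cycle 27: R0←I6

cycle = 21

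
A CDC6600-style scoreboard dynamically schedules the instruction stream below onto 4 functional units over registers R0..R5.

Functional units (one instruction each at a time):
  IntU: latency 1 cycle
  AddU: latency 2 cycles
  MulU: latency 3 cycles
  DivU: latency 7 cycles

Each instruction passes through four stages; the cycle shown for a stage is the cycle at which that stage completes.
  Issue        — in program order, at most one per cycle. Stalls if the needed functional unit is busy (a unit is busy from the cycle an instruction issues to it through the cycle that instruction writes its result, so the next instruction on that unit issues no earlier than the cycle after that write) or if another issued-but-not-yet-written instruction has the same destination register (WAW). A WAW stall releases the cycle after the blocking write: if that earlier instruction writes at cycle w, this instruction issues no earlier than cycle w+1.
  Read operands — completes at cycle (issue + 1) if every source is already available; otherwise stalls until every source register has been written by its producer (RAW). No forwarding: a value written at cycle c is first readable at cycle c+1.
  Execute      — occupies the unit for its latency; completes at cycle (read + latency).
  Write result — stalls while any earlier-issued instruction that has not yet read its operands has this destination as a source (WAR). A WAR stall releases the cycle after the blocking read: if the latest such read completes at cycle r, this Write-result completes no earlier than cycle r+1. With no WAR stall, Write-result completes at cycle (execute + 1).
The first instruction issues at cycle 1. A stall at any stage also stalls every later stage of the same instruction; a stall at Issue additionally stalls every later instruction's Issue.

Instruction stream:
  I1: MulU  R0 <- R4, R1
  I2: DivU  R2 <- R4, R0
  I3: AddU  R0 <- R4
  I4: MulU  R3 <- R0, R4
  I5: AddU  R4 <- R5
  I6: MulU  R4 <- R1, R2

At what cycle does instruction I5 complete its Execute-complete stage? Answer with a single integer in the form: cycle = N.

I1  is:1  ro:2  ex:5  wr:6
I2  is:2  ro:7  ex:14  wr:15  — RAW R0: wait I1 write@6
I3  is:7  ro:8  ex:10  wr:11  — WAW R0: wait I1 write@6
I4  is:8  ro:12  ex:15  wr:16  — RAW R0: wait I3 write@11
I5  is:12  ro:13  ex:15  wr:16  — struct: AddU busy until I3 writes@11
I6  is:17  ro:18  ex:21  wr:22  — WAW R4: wait I5 write@16

cycle = 15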